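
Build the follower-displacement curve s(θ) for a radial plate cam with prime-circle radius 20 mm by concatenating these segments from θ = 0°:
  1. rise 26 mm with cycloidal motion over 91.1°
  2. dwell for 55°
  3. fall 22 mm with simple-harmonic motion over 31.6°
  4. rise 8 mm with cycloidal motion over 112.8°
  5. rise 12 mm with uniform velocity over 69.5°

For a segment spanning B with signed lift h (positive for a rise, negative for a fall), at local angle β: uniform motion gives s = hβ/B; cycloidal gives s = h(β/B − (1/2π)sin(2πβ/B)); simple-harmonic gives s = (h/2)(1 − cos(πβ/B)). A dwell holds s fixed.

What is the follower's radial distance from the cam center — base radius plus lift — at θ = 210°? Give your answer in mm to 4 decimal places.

seg 1 [0°–91.1°] cycloidal, h=26: full span → s += 26 → s = 26.0000
seg 2 [91.1°–146.1°] dwell: s stays 26.0000
seg 3 [146.1°–177.7°] simple-harmonic, h=-22: full span → s += -22 → s = 4.0000
seg 4 [177.7°–290.5°] cycloidal, h=8: θ=210° here. β=32.3, B=112.8. 8·(0.2863 − sin(2π·0.2863)/(2π)) = 1.0506 → s = 5.0506
radial distance = base radius + s = 20 + 5.0506 = 25.0506

25.0506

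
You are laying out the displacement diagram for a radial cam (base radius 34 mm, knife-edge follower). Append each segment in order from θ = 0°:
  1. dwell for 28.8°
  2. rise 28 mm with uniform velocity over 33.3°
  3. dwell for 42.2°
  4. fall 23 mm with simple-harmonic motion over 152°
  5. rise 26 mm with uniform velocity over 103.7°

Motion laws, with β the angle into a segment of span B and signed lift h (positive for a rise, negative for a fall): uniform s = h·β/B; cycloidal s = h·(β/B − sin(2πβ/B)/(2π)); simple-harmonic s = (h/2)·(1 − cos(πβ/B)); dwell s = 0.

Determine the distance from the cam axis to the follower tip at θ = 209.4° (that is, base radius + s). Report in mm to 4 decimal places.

seg 1 [0°–28.8°] dwell: s stays 0.0000
seg 2 [28.8°–62.1°] uniform, h=28: full span → s += 28 → s = 28.0000
seg 3 [62.1°–104.3°] dwell: s stays 28.0000
seg 4 [104.3°–256.3°] simple-harmonic, h=-23: θ=209.4° here. β=105.1, B=152. -23/2·(1 − cos(π·0.6914)) = -18.0071 → s = 9.9929
radial distance = base radius + s = 34 + 9.9929 = 43.9929

43.9929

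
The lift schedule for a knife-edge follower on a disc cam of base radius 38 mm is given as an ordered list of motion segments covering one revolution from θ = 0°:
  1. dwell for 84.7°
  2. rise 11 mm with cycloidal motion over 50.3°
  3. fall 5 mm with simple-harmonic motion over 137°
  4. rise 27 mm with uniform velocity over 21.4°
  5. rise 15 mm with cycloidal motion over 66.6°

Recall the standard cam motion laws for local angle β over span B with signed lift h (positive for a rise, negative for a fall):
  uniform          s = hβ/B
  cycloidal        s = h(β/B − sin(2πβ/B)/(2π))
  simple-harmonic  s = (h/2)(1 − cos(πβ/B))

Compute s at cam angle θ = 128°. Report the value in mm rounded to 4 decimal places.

seg 1 [0°–84.7°] dwell: s stays 0.0000
seg 2 [84.7°–135°] cycloidal, h=11: θ=128° here. β=43.3, B=50.3. 11·(0.8608 − sin(2π·0.8608)/(2π)) = 10.8123 → s = 10.8123

10.8123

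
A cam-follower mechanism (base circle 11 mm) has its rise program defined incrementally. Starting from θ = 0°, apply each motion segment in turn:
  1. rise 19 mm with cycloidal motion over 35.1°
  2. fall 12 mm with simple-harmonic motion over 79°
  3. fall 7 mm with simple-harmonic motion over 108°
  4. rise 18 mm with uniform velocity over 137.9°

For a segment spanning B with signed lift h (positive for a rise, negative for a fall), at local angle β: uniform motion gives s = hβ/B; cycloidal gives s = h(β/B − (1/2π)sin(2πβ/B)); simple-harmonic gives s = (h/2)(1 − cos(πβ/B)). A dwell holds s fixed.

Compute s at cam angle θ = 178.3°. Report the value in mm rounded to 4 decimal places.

seg 1 [0°–35.1°] cycloidal, h=19: full span → s += 19 → s = 19.0000
seg 2 [35.1°–114.1°] simple-harmonic, h=-12: full span → s += -12 → s = 7.0000
seg 3 [114.1°–222.1°] simple-harmonic, h=-7: θ=178.3° here. β=64.2, B=108. -7/2·(1 − cos(π·0.5944)) = -4.5233 → s = 2.4767

2.4767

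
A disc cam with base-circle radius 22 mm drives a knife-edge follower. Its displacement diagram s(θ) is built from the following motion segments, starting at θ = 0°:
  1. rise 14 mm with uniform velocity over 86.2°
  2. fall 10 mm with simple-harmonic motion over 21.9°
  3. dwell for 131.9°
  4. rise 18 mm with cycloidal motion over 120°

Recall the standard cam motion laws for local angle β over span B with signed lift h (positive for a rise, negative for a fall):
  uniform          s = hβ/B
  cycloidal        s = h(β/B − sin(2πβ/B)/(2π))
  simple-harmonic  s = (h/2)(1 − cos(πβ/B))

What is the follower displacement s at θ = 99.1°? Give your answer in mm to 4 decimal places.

seg 1 [0°–86.2°] uniform, h=14: full span → s += 14 → s = 14.0000
seg 2 [86.2°–108.1°] simple-harmonic, h=-10: θ=99.1° here. β=12.9, B=21.9. -10/2·(1 − cos(π·0.5890)) = -6.3805 → s = 7.6195

7.6195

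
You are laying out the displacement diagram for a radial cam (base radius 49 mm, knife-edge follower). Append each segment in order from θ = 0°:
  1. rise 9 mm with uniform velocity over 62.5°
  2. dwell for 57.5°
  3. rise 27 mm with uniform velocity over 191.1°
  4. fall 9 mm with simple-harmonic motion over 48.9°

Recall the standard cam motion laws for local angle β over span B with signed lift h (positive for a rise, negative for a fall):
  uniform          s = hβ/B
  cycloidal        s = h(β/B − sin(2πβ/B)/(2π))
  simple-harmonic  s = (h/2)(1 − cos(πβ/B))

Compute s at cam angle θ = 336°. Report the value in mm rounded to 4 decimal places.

seg 1 [0°–62.5°] uniform, h=9: full span → s += 9 → s = 9.0000
seg 2 [62.5°–120°] dwell: s stays 9.0000
seg 3 [120°–311.1°] uniform, h=27: full span → s += 27 → s = 36.0000
seg 4 [311.1°–360°] simple-harmonic, h=-9: θ=336° here. β=24.9, B=48.9. -9/2·(1 − cos(π·0.5092)) = -4.6301 → s = 31.3699

31.3699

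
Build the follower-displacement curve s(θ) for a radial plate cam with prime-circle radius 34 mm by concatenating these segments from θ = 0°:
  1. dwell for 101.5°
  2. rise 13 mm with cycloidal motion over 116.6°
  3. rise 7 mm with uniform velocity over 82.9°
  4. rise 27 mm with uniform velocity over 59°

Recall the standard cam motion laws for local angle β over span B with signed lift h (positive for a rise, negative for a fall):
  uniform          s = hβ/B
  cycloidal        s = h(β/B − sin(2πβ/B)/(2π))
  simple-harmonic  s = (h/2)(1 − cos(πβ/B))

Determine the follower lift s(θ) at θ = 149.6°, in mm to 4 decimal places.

seg 1 [0°–101.5°] dwell: s stays 0.0000
seg 2 [101.5°–218.1°] cycloidal, h=13: θ=149.6° here. β=48.1, B=116.6. 13·(0.4125 − sin(2π·0.4125)/(2π)) = 4.2820 → s = 4.2820

4.2820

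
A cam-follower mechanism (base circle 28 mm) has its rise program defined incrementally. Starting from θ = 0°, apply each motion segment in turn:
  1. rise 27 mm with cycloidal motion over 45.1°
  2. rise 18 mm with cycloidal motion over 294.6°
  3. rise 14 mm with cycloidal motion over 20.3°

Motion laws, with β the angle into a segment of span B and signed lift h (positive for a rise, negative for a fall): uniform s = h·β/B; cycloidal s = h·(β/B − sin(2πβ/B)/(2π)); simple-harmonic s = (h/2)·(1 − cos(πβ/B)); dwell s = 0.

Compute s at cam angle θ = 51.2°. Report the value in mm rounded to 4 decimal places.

seg 1 [0°–45.1°] cycloidal, h=27: full span → s += 27 → s = 27.0000
seg 2 [45.1°–339.7°] cycloidal, h=18: θ=51.2° here. β=6.1, B=294.6. 18·(0.0207 − sin(2π·0.0207)/(2π)) = 0.0011 → s = 27.0011

27.0011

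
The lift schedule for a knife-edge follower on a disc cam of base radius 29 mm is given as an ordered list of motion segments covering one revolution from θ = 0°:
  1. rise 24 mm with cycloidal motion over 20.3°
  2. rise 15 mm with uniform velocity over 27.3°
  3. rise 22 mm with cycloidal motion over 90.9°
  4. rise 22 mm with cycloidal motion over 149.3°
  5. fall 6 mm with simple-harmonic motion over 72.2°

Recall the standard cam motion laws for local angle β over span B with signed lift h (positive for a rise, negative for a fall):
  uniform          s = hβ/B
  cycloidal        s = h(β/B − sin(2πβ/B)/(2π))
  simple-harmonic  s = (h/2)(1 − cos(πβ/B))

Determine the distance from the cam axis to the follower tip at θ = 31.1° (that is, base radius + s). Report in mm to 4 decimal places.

seg 1 [0°–20.3°] cycloidal, h=24: full span → s += 24 → s = 24.0000
seg 2 [20.3°–47.6°] uniform, h=15: θ=31.1° here. β=10.8, B=27.3. 15·10.8/27.3 = 5.9341 → s = 29.9341
radial distance = base radius + s = 29 + 29.9341 = 58.9341

58.9341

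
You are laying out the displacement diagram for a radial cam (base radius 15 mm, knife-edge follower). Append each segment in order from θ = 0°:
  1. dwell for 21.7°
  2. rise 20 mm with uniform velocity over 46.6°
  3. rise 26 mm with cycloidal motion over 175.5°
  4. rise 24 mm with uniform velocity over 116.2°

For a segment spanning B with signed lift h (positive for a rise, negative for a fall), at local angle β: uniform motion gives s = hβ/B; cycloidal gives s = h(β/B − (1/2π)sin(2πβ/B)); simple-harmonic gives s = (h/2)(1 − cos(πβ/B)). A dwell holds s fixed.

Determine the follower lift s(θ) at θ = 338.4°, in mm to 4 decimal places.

seg 1 [0°–21.7°] dwell: s stays 0.0000
seg 2 [21.7°–68.3°] uniform, h=20: full span → s += 20 → s = 20.0000
seg 3 [68.3°–243.8°] cycloidal, h=26: full span → s += 26 → s = 46.0000
seg 4 [243.8°–360°] uniform, h=24: θ=338.4° here. β=94.6, B=116.2. 24·94.6/116.2 = 19.5387 → s = 65.5387

65.5387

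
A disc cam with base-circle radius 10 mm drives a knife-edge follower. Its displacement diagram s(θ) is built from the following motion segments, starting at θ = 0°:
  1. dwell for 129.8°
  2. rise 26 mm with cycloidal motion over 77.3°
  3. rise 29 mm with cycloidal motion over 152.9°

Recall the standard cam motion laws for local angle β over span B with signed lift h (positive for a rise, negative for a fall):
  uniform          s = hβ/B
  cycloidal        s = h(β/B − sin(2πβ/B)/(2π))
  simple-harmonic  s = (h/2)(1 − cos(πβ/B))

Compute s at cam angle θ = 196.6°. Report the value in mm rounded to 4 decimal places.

seg 1 [0°–129.8°] dwell: s stays 0.0000
seg 2 [129.8°–207.1°] cycloidal, h=26: θ=196.6° here. β=66.8, B=77.3. 26·(0.8642 − sin(2π·0.8642)/(2π)) = 25.5866 → s = 25.5866

25.5866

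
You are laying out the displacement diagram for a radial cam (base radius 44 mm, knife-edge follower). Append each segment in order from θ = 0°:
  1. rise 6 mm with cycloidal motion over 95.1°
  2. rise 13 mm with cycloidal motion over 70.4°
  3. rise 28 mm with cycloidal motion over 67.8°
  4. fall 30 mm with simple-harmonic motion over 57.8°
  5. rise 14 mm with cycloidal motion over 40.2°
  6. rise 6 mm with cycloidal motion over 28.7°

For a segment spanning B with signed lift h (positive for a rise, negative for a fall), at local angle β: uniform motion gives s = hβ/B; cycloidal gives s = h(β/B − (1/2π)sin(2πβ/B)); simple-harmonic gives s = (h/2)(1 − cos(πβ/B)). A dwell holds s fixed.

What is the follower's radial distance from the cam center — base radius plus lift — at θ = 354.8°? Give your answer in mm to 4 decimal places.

seg 1 [0°–95.1°] cycloidal, h=6: full span → s += 6 → s = 6.0000
seg 2 [95.1°–165.5°] cycloidal, h=13: full span → s += 13 → s = 19.0000
seg 3 [165.5°–233.3°] cycloidal, h=28: full span → s += 28 → s = 47.0000
seg 4 [233.3°–291.1°] simple-harmonic, h=-30: full span → s += -30 → s = 17.0000
seg 5 [291.1°–331.3°] cycloidal, h=14: full span → s += 14 → s = 31.0000
seg 6 [331.3°–360°] cycloidal, h=6: θ=354.8° here. β=23.5, B=28.7. 6·(0.8188 − sin(2π·0.8188)/(2π)) = 5.7799 → s = 36.7799
radial distance = base radius + s = 44 + 36.7799 = 80.7799

80.7799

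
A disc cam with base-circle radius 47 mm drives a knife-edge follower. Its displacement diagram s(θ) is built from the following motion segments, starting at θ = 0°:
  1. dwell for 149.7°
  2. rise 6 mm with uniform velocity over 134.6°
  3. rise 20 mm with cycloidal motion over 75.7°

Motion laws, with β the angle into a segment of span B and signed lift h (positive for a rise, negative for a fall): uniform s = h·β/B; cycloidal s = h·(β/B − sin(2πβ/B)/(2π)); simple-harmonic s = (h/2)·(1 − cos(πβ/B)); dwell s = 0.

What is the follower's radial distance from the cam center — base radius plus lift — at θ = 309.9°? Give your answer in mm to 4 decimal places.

seg 1 [0°–149.7°] dwell: s stays 0.0000
seg 2 [149.7°–284.3°] uniform, h=6: full span → s += 6 → s = 6.0000
seg 3 [284.3°–360°] cycloidal, h=20: θ=309.9° here. β=25.6, B=75.7. 20·(0.3382 − sin(2π·0.3382)/(2π)) = 4.0566 → s = 10.0566
radial distance = base radius + s = 47 + 10.0566 = 57.0566

57.0566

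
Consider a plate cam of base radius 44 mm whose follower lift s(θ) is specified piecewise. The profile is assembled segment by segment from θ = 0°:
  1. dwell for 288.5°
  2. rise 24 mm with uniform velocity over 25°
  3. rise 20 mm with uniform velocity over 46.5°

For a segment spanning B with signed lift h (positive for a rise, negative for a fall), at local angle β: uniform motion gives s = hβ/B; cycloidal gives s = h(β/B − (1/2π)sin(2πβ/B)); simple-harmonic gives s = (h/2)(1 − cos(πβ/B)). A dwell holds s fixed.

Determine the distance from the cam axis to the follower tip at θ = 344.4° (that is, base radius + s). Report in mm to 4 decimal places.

seg 1 [0°–288.5°] dwell: s stays 0.0000
seg 2 [288.5°–313.5°] uniform, h=24: full span → s += 24 → s = 24.0000
seg 3 [313.5°–360°] uniform, h=20: θ=344.4° here. β=30.9, B=46.5. 20·30.9/46.5 = 13.2903 → s = 37.2903
radial distance = base radius + s = 44 + 37.2903 = 81.2903

81.2903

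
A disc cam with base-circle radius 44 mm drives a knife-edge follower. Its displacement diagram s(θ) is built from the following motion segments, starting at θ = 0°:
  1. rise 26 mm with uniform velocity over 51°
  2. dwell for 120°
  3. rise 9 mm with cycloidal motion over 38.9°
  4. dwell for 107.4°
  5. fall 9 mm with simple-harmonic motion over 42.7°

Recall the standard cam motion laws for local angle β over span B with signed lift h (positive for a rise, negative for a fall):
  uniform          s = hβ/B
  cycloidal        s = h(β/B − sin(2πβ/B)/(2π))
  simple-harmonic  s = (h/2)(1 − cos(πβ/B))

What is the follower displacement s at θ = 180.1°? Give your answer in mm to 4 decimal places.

seg 1 [0°–51°] uniform, h=26: full span → s += 26 → s = 26.0000
seg 2 [51°–171°] dwell: s stays 26.0000
seg 3 [171°–209.9°] cycloidal, h=9: θ=180.1° here. β=9.1, B=38.9. 9·(0.2339 − sin(2π·0.2339)/(2π)) = 0.6803 → s = 26.6803

26.6803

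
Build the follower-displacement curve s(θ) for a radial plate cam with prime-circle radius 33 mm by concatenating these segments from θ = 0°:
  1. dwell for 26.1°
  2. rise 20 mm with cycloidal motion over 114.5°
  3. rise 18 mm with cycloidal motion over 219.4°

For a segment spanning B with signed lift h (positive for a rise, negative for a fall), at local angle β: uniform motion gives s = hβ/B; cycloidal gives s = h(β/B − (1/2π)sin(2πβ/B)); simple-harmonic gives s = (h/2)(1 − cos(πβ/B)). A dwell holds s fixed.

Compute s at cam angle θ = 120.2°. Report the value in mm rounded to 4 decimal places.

seg 1 [0°–26.1°] dwell: s stays 0.0000
seg 2 [26.1°–140.6°] cycloidal, h=20: θ=120.2° here. β=94.1, B=114.5. 20·(0.8218 − sin(2π·0.8218)/(2π)) = 19.3010 → s = 19.3010

19.3010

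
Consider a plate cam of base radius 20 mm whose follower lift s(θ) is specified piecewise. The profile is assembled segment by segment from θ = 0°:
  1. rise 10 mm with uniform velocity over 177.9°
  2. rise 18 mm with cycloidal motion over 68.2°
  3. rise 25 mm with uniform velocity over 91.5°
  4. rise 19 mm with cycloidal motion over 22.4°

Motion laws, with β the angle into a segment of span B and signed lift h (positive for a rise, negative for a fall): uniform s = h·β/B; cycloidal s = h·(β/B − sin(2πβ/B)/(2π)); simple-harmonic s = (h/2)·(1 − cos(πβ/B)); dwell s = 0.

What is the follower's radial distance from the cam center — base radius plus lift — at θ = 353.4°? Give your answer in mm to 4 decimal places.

seg 1 [0°–177.9°] uniform, h=10: full span → s += 10 → s = 10.0000
seg 2 [177.9°–246.1°] cycloidal, h=18: full span → s += 18 → s = 28.0000
seg 3 [246.1°–337.6°] uniform, h=25: full span → s += 25 → s = 53.0000
seg 4 [337.6°–360°] cycloidal, h=19: θ=353.4° here. β=15.8, B=22.4. 19·(0.7054 − sin(2π·0.7054)/(2π)) = 16.3075 → s = 69.3075
radial distance = base radius + s = 20 + 69.3075 = 89.3075

89.3075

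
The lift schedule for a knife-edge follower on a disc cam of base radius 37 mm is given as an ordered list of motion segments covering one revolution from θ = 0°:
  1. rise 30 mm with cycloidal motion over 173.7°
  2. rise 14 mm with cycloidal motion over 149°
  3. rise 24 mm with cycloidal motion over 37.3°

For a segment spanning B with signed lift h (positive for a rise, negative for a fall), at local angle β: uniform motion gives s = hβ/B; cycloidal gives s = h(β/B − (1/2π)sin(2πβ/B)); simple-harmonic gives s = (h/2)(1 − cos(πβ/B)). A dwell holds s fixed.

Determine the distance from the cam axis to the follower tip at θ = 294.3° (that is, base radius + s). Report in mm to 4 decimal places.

seg 1 [0°–173.7°] cycloidal, h=30: full span → s += 30 → s = 30.0000
seg 2 [173.7°–322.7°] cycloidal, h=14: θ=294.3° here. β=120.6, B=149. 14·(0.8094 − sin(2π·0.8094)/(2π)) = 13.4063 → s = 43.4063
radial distance = base radius + s = 37 + 43.4063 = 80.4063

80.4063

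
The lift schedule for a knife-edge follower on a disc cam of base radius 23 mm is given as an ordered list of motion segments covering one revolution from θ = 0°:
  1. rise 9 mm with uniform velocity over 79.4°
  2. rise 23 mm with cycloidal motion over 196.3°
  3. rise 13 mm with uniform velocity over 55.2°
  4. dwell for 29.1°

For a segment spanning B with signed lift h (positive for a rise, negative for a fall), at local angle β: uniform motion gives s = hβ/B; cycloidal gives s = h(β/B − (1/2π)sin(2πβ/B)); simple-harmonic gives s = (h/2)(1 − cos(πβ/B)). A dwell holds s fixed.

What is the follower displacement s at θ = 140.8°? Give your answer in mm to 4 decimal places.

seg 1 [0°–79.4°] uniform, h=9: full span → s += 9 → s = 9.0000
seg 2 [79.4°–275.7°] cycloidal, h=23: θ=140.8° here. β=61.4, B=196.3. 23·(0.3128 − sin(2π·0.3128)/(2π)) = 3.8147 → s = 12.8147

12.8147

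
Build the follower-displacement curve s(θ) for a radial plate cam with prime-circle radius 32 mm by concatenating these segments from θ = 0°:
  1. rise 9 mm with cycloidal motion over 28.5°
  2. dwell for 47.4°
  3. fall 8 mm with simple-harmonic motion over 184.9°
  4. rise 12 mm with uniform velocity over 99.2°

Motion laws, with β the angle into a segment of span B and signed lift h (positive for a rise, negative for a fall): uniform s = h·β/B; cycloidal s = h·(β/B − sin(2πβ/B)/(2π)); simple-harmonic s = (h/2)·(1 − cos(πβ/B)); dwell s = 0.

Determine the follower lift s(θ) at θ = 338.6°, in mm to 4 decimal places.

seg 1 [0°–28.5°] cycloidal, h=9: full span → s += 9 → s = 9.0000
seg 2 [28.5°–75.9°] dwell: s stays 9.0000
seg 3 [75.9°–260.8°] simple-harmonic, h=-8: full span → s += -8 → s = 1.0000
seg 4 [260.8°–360°] uniform, h=12: θ=338.6° here. β=77.8, B=99.2. 12·77.8/99.2 = 9.4113 → s = 10.4113

10.4113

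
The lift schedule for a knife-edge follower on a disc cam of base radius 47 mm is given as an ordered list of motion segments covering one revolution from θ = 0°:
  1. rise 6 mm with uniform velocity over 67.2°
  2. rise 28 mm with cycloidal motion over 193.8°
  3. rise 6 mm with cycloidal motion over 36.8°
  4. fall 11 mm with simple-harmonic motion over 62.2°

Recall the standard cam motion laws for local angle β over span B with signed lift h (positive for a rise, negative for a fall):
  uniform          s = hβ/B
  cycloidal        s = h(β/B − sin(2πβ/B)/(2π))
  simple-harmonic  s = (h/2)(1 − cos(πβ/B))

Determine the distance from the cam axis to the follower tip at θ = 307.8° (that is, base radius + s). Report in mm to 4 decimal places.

seg 1 [0°–67.2°] uniform, h=6: full span → s += 6 → s = 6.0000
seg 2 [67.2°–261°] cycloidal, h=28: full span → s += 28 → s = 34.0000
seg 3 [261°–297.8°] cycloidal, h=6: full span → s += 6 → s = 40.0000
seg 4 [297.8°–360°] simple-harmonic, h=-11: θ=307.8° here. β=10, B=62.2. -11/2·(1 − cos(π·0.1608)) = -0.6868 → s = 39.3132
radial distance = base radius + s = 47 + 39.3132 = 86.3132

86.3132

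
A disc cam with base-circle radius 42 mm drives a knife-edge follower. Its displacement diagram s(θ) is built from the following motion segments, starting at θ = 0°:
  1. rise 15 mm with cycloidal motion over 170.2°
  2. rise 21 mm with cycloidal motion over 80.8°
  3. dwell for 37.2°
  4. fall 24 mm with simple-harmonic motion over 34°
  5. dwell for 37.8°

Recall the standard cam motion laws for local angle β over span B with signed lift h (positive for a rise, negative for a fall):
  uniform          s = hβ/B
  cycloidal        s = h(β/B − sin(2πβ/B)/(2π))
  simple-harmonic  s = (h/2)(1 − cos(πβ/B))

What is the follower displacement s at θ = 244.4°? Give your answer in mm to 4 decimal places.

seg 1 [0°–170.2°] cycloidal, h=15: full span → s += 15 → s = 15.0000
seg 2 [170.2°–251°] cycloidal, h=21: θ=244.4° here. β=74.2, B=80.8. 21·(0.9183 − sin(2π·0.9183)/(2π)) = 20.9257 → s = 35.9257

35.9257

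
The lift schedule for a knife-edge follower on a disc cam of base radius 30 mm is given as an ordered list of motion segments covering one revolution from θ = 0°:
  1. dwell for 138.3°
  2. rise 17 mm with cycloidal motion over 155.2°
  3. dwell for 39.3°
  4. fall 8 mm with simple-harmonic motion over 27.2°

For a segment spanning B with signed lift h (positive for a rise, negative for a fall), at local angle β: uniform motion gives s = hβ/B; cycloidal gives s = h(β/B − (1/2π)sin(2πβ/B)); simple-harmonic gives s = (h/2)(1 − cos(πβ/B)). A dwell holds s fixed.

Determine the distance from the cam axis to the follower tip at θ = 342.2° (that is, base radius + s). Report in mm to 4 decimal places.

seg 1 [0°–138.3°] dwell: s stays 0.0000
seg 2 [138.3°–293.5°] cycloidal, h=17: full span → s += 17 → s = 17.0000
seg 3 [293.5°–332.8°] dwell: s stays 17.0000
seg 4 [332.8°–360°] simple-harmonic, h=-8: θ=342.2° here. β=9.4, B=27.2. -8/2·(1 − cos(π·0.3456)) = -2.1348 → s = 14.8652
radial distance = base radius + s = 30 + 14.8652 = 44.8652

44.8652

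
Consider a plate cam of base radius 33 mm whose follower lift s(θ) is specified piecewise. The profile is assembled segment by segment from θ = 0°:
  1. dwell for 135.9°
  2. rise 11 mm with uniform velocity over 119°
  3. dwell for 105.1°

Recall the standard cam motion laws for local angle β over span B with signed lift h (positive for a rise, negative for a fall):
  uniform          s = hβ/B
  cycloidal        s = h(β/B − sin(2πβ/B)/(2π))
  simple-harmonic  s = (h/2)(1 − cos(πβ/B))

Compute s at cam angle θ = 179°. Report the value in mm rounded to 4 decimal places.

seg 1 [0°–135.9°] dwell: s stays 0.0000
seg 2 [135.9°–254.9°] uniform, h=11: θ=179° here. β=43.1, B=119. 11·43.1/119 = 3.9840 → s = 3.9840

3.9840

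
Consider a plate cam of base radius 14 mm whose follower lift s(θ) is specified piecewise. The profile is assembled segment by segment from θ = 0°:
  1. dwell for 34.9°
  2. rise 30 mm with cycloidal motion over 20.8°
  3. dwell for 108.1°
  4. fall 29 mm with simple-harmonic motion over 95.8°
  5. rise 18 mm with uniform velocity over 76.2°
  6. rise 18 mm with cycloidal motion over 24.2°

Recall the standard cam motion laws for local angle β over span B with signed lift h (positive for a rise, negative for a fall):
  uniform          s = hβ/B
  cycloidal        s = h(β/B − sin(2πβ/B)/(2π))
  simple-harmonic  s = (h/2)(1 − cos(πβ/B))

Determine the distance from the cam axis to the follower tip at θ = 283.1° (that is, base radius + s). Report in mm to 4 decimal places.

seg 1 [0°–34.9°] dwell: s stays 0.0000
seg 2 [34.9°–55.7°] cycloidal, h=30: full span → s += 30 → s = 30.0000
seg 3 [55.7°–163.8°] dwell: s stays 30.0000
seg 4 [163.8°–259.6°] simple-harmonic, h=-29: full span → s += -29 → s = 1.0000
seg 5 [259.6°–335.8°] uniform, h=18: θ=283.1° here. β=23.5, B=76.2. 18·23.5/76.2 = 5.5512 → s = 6.5512
radial distance = base radius + s = 14 + 6.5512 = 20.5512

20.5512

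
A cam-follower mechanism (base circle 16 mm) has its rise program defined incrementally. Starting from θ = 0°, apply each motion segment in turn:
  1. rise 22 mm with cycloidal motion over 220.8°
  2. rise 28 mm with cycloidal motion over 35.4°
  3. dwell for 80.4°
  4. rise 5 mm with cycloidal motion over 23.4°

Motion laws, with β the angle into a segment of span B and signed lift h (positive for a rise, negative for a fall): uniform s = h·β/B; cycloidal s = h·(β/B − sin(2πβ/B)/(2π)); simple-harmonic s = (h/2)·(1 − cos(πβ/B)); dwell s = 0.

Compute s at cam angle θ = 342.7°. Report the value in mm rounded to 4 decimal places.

seg 1 [0°–220.8°] cycloidal, h=22: full span → s += 22 → s = 22.0000
seg 2 [220.8°–256.2°] cycloidal, h=28: full span → s += 28 → s = 50.0000
seg 3 [256.2°–336.6°] dwell: s stays 50.0000
seg 4 [336.6°–360°] cycloidal, h=5: θ=342.7° here. β=6.1, B=23.4. 5·(0.2607 − sin(2π·0.2607)/(2π)) = 0.5094 → s = 50.5094

50.5094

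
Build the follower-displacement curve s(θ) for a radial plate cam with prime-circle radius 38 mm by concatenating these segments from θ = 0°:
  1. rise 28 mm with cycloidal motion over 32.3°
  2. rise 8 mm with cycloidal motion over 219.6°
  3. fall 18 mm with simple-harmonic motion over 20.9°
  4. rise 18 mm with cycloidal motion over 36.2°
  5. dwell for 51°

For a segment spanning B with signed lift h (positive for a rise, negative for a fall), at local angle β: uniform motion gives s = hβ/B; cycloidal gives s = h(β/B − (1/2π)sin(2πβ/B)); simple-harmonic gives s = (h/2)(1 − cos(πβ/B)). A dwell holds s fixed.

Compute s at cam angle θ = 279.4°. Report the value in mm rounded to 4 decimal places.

seg 1 [0°–32.3°] cycloidal, h=28: full span → s += 28 → s = 28.0000
seg 2 [32.3°–251.9°] cycloidal, h=8: full span → s += 8 → s = 36.0000
seg 3 [251.9°–272.8°] simple-harmonic, h=-18: full span → s += -18 → s = 18.0000
seg 4 [272.8°–309°] cycloidal, h=18: θ=279.4° here. β=6.6, B=36.2. 18·(0.1823 − sin(2π·0.1823)/(2π)) = 0.6721 → s = 18.6721

18.6721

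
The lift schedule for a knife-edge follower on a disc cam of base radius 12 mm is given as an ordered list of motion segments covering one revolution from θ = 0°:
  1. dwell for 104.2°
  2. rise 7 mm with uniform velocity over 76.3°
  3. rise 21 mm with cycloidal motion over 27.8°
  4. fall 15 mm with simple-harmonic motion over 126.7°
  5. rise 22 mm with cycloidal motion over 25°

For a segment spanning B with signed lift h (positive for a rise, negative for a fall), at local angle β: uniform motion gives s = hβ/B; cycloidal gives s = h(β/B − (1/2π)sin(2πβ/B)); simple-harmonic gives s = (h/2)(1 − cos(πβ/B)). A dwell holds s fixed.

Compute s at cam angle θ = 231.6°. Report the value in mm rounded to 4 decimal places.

seg 1 [0°–104.2°] dwell: s stays 0.0000
seg 2 [104.2°–180.5°] uniform, h=7: full span → s += 7 → s = 7.0000
seg 3 [180.5°–208.3°] cycloidal, h=21: full span → s += 21 → s = 28.0000
seg 4 [208.3°–335°] simple-harmonic, h=-15: θ=231.6° here. β=23.3, B=126.7. -15/2·(1 − cos(π·0.1839)) = -1.2172 → s = 26.7828

26.7828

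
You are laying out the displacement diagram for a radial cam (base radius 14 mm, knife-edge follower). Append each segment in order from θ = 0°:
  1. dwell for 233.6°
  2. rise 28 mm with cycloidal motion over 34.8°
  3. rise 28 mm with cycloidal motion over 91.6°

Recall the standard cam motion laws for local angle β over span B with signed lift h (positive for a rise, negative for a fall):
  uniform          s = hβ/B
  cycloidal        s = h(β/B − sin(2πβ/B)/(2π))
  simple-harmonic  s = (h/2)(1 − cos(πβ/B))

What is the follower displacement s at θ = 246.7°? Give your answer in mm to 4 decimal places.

seg 1 [0°–233.6°] dwell: s stays 0.0000
seg 2 [233.6°–268.4°] cycloidal, h=28: θ=246.7° here. β=13.1, B=34.8. 28·(0.3764 − sin(2π·0.3764)/(2π)) = 7.4177 → s = 7.4177

7.4177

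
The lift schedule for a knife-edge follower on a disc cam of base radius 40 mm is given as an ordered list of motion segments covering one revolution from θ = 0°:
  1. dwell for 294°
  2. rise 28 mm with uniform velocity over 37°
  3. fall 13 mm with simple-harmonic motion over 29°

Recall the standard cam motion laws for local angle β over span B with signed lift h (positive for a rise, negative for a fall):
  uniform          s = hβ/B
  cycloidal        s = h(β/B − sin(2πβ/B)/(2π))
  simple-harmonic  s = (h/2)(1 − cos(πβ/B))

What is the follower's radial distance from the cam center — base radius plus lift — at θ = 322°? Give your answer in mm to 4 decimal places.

seg 1 [0°–294°] dwell: s stays 0.0000
seg 2 [294°–331°] uniform, h=28: θ=322° here. β=28, B=37. 28·28/37 = 21.1892 → s = 21.1892
radial distance = base radius + s = 40 + 21.1892 = 61.1892

61.1892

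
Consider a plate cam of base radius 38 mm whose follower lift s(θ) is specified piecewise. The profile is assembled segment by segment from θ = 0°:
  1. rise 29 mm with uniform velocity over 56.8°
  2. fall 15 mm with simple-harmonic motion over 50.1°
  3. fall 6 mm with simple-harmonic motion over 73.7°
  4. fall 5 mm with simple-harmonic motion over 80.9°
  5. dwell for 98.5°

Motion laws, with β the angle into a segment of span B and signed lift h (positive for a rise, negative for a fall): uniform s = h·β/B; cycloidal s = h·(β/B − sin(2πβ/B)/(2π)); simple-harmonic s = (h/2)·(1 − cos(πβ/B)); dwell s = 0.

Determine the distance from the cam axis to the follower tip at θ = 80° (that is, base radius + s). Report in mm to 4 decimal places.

seg 1 [0°–56.8°] uniform, h=29: full span → s += 29 → s = 29.0000
seg 2 [56.8°–106.9°] simple-harmonic, h=-15: θ=80° here. β=23.2, B=50.1. -15/2·(1 − cos(π·0.4631)) = -6.6319 → s = 22.3681
radial distance = base radius + s = 38 + 22.3681 = 60.3681

60.3681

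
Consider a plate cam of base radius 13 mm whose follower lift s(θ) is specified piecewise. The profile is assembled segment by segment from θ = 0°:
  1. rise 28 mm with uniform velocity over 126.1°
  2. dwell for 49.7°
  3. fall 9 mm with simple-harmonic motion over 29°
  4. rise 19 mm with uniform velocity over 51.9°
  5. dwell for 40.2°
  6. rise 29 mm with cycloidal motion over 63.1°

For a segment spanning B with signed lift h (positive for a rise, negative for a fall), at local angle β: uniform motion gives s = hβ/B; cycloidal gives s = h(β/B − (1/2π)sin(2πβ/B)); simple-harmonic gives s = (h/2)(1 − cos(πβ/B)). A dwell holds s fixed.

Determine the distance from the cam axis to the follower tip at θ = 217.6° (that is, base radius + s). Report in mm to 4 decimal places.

seg 1 [0°–126.1°] uniform, h=28: full span → s += 28 → s = 28.0000
seg 2 [126.1°–175.8°] dwell: s stays 28.0000
seg 3 [175.8°–204.8°] simple-harmonic, h=-9: full span → s += -9 → s = 19.0000
seg 4 [204.8°–256.7°] uniform, h=19: θ=217.6° here. β=12.8, B=51.9. 19·12.8/51.9 = 4.6859 → s = 23.6859
radial distance = base radius + s = 13 + 23.6859 = 36.6859

36.6859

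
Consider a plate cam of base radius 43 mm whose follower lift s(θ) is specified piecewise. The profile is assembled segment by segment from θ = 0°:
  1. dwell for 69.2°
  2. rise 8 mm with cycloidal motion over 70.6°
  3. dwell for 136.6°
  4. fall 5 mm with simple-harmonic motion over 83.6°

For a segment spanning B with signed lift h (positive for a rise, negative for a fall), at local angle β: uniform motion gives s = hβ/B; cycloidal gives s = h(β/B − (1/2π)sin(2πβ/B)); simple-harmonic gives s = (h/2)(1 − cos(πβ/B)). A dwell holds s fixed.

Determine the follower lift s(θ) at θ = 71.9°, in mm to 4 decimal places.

seg 1 [0°–69.2°] dwell: s stays 0.0000
seg 2 [69.2°–139.8°] cycloidal, h=8: θ=71.9° here. β=2.7, B=70.6. 8·(0.0382 − sin(2π·0.0382)/(2π)) = 0.0029 → s = 0.0029

0.0029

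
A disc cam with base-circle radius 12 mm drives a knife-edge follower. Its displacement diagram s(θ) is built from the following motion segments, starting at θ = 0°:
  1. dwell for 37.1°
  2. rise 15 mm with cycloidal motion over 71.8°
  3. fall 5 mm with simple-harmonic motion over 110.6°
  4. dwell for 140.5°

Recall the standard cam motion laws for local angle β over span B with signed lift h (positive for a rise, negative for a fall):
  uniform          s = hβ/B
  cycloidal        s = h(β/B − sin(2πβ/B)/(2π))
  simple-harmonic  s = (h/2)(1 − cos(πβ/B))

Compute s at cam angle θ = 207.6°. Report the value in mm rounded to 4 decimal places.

seg 1 [0°–37.1°] dwell: s stays 0.0000
seg 2 [37.1°–108.9°] cycloidal, h=15: full span → s += 15 → s = 15.0000
seg 3 [108.9°–219.5°] simple-harmonic, h=-5: θ=207.6° here. β=98.7, B=110.6. -5/2·(1 − cos(π·0.8924)) = -4.8585 → s = 10.1415

10.1415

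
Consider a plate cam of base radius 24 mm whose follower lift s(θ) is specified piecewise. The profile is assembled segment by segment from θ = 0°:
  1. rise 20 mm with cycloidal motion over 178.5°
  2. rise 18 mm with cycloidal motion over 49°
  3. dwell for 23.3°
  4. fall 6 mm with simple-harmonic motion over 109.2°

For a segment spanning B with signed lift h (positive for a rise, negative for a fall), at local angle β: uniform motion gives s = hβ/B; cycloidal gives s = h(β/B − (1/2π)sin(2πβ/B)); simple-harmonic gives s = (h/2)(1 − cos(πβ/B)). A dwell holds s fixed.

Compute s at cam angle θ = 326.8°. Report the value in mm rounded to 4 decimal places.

seg 1 [0°–178.5°] cycloidal, h=20: full span → s += 20 → s = 20.0000
seg 2 [178.5°–227.5°] cycloidal, h=18: full span → s += 18 → s = 38.0000
seg 3 [227.5°–250.8°] dwell: s stays 38.0000
seg 4 [250.8°–360°] simple-harmonic, h=-6: θ=326.8° here. β=76, B=109.2. -6/2·(1 − cos(π·0.6960)) = -4.7325 → s = 33.2675

33.2675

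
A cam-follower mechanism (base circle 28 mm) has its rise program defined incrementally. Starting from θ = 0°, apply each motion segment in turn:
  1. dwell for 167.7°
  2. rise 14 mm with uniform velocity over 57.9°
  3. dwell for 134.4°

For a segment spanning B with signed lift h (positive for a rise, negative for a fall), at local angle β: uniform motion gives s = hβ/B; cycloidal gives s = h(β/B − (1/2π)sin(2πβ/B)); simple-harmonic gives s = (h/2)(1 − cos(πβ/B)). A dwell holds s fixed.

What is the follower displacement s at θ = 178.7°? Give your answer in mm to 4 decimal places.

seg 1 [0°–167.7°] dwell: s stays 0.0000
seg 2 [167.7°–225.6°] uniform, h=14: θ=178.7° here. β=11, B=57.9. 14·11/57.9 = 2.6598 → s = 2.6598

2.6598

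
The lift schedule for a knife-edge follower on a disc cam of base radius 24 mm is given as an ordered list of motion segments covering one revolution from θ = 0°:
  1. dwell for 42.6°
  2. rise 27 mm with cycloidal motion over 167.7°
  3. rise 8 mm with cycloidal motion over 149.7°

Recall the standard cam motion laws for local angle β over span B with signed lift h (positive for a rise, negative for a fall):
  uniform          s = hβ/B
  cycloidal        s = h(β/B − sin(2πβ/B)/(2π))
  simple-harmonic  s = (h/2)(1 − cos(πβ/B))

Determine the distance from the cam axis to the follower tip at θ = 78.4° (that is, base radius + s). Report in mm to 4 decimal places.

seg 1 [0°–42.6°] dwell: s stays 0.0000
seg 2 [42.6°–210.3°] cycloidal, h=27: θ=78.4° here. β=35.8, B=167.7. 27·(0.2135 − sin(2π·0.2135)/(2π)) = 1.5793 → s = 1.5793
radial distance = base radius + s = 24 + 1.5793 = 25.5793

25.5793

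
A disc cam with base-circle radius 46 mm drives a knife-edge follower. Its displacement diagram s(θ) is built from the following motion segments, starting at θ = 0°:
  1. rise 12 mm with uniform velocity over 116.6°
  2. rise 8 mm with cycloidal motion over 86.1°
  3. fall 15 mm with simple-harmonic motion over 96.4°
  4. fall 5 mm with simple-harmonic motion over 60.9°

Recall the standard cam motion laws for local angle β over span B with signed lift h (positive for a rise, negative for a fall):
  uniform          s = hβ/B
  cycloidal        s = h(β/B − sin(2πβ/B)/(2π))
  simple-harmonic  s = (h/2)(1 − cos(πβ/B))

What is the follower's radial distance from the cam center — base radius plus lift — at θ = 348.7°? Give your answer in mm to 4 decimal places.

seg 1 [0°–116.6°] uniform, h=12: full span → s += 12 → s = 12.0000
seg 2 [116.6°–202.7°] cycloidal, h=8: full span → s += 8 → s = 20.0000
seg 3 [202.7°–299.1°] simple-harmonic, h=-15: full span → s += -15 → s = 5.0000
seg 4 [299.1°–360°] simple-harmonic, h=-5: θ=348.7° here. β=49.6, B=60.9. -5/2·(1 − cos(π·0.8144)) = -4.5871 → s = 0.4129
radial distance = base radius + s = 46 + 0.4129 = 46.4129

46.4129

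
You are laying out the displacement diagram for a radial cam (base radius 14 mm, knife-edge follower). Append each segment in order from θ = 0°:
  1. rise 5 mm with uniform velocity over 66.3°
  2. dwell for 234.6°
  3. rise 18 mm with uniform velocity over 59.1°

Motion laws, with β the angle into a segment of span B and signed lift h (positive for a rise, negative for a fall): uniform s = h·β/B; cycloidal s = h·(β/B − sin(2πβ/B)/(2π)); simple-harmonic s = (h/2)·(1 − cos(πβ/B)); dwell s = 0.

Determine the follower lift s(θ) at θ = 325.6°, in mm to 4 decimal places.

seg 1 [0°–66.3°] uniform, h=5: full span → s += 5 → s = 5.0000
seg 2 [66.3°–300.9°] dwell: s stays 5.0000
seg 3 [300.9°–360°] uniform, h=18: θ=325.6° here. β=24.7, B=59.1. 18·24.7/59.1 = 7.5228 → s = 12.5228

12.5228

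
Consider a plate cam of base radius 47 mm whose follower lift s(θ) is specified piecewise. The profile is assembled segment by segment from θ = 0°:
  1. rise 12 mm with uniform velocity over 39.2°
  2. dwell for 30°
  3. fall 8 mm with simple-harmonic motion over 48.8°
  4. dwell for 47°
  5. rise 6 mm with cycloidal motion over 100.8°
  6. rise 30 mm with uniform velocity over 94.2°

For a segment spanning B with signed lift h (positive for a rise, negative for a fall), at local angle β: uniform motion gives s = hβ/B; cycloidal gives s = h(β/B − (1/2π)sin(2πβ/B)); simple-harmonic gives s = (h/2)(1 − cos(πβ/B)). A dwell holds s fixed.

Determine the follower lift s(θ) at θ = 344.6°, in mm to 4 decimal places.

seg 1 [0°–39.2°] uniform, h=12: full span → s += 12 → s = 12.0000
seg 2 [39.2°–69.2°] dwell: s stays 12.0000
seg 3 [69.2°–118°] simple-harmonic, h=-8: full span → s += -8 → s = 4.0000
seg 4 [118°–165°] dwell: s stays 4.0000
seg 5 [165°–265.8°] cycloidal, h=6: full span → s += 6 → s = 10.0000
seg 6 [265.8°–360°] uniform, h=30: θ=344.6° here. β=78.8, B=94.2. 30·78.8/94.2 = 25.0955 → s = 35.0955

35.0955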